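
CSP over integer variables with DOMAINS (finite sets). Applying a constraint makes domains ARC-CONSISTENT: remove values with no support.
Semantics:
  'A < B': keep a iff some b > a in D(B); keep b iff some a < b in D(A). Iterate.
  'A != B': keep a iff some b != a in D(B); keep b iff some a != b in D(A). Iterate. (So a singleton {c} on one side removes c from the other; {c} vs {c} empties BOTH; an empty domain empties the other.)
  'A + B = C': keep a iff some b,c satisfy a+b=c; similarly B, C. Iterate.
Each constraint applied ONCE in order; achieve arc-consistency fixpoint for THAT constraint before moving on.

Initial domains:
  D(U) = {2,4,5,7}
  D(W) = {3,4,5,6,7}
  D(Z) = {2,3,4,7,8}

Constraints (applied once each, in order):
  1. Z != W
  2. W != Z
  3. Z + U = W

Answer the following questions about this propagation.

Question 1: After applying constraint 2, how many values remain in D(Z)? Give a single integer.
Answer: 5

Derivation:
Constraint 1 (Z != W) on D(Z)={2,3,4,7,8} D(W)={3,4,5,6,7}: no change
Constraint 2 (W != Z) on D(W)={3,4,5,6,7} D(Z)={2,3,4,7,8}: no change
So after constraint 2: D(Z)={2,3,4,7,8}, size = 5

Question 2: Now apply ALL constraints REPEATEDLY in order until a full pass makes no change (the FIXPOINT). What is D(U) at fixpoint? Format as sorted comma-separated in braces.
pass 0 (initial): D(U)={2,4,5,7}
pass 1: U {2,4,5,7}->{2,4,5}; W {3,4,5,6,7}->{4,5,6,7}; Z {2,3,4,7,8}->{2,3,4}
pass 2: no change
Fixpoint after 2 passes: D(U) = {2,4,5}

Answer: {2,4,5}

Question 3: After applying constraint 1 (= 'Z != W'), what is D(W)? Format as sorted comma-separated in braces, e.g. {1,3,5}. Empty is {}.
Answer: {3,4,5,6,7}

Derivation:
Constraint 1 (Z != W) on D(Z)={2,3,4,7,8} D(W)={3,4,5,6,7}: no change
So after constraint 1: D(W) = {3,4,5,6,7}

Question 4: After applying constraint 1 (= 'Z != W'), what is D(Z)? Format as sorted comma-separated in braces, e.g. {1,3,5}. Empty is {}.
Answer: {2,3,4,7,8}

Derivation:
Constraint 1 (Z != W) on D(Z)={2,3,4,7,8} D(W)={3,4,5,6,7}: no change
So after constraint 1: D(Z) = {2,3,4,7,8}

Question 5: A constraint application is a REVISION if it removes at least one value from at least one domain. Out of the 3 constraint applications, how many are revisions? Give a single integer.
Answer: 1

Derivation:
Constraint 1 (Z != W) on D(Z)={2,3,4,7,8} D(W)={3,4,5,6,7}: no change => not a revision
Constraint 2 (W != Z) on D(W)={3,4,5,6,7} D(Z)={2,3,4,7,8}: no change => not a revision
Constraint 3 (Z + U = W) on D(Z)={2,3,4,7,8} D(U)={2,4,5,7} D(W)={3,4,5,6,7}: Z {2,3,4,7,8}->{2,3,4}; U {2,4,5,7}->{2,4,5}; W {3,4,5,6,7}->{4,5,6,7} => REVISION
Total revisions = 1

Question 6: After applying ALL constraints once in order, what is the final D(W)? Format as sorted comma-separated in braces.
Constraint 1 (Z != W) on D(Z)={2,3,4,7,8} D(W)={3,4,5,6,7}: no change
Constraint 2 (W != Z) on D(W)={3,4,5,6,7} D(Z)={2,3,4,7,8}: no change
Constraint 3 (Z + U = W) on D(Z)={2,3,4,7,8} D(U)={2,4,5,7} D(W)={3,4,5,6,7}: Z {2,3,4,7,8}->{2,3,4}; U {2,4,5,7}->{2,4,5}; W {3,4,5,6,7}->{4,5,6,7}
So after all 3 constraints: D(W) = {4,5,6,7}

Answer: {4,5,6,7}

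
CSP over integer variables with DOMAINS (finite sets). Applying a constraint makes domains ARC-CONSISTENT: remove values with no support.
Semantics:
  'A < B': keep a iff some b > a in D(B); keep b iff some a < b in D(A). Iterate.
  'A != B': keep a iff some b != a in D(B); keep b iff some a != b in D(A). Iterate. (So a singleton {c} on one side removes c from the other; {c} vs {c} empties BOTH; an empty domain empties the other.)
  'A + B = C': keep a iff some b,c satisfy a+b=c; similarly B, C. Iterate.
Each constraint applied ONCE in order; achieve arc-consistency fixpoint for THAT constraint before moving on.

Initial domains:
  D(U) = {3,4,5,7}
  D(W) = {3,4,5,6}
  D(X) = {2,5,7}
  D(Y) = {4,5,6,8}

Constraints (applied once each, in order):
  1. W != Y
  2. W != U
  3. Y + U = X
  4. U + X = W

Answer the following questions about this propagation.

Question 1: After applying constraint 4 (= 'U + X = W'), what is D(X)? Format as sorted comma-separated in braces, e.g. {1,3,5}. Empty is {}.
Constraint 1 (W != Y) on D(W)={3,4,5,6} D(Y)={4,5,6,8}: no change
Constraint 2 (W != U) on D(W)={3,4,5,6} D(U)={3,4,5,7}: no change
Constraint 3 (Y + U = X) on D(Y)={4,5,6,8} D(U)={3,4,5,7} D(X)={2,5,7}: Y {4,5,6,8}->{4}; U {3,4,5,7}->{3}; X {2,5,7}->{7}
Constraint 4 (U + X = W) on D(U)={3} D(X)={7} D(W)={3,4,5,6}: U {3}->{}; X {7}->{}; W {3,4,5,6}->{}
So after constraint 4: D(X) = {}

Answer: {}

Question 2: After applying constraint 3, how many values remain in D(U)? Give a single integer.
Constraint 1 (W != Y) on D(W)={3,4,5,6} D(Y)={4,5,6,8}: no change
Constraint 2 (W != U) on D(W)={3,4,5,6} D(U)={3,4,5,7}: no change
Constraint 3 (Y + U = X) on D(Y)={4,5,6,8} D(U)={3,4,5,7} D(X)={2,5,7}: Y {4,5,6,8}->{4}; U {3,4,5,7}->{3}; X {2,5,7}->{7}
So after constraint 3: D(U)={3}, size = 1

Answer: 1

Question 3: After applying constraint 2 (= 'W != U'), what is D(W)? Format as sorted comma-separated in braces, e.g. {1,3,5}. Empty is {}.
Answer: {3,4,5,6}

Derivation:
Constraint 1 (W != Y) on D(W)={3,4,5,6} D(Y)={4,5,6,8}: no change
Constraint 2 (W != U) on D(W)={3,4,5,6} D(U)={3,4,5,7}: no change
So after constraint 2: D(W) = {3,4,5,6}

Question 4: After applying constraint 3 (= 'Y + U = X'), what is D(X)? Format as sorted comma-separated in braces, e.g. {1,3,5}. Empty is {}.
Constraint 1 (W != Y) on D(W)={3,4,5,6} D(Y)={4,5,6,8}: no change
Constraint 2 (W != U) on D(W)={3,4,5,6} D(U)={3,4,5,7}: no change
Constraint 3 (Y + U = X) on D(Y)={4,5,6,8} D(U)={3,4,5,7} D(X)={2,5,7}: Y {4,5,6,8}->{4}; U {3,4,5,7}->{3}; X {2,5,7}->{7}
So after constraint 3: D(X) = {7}

Answer: {7}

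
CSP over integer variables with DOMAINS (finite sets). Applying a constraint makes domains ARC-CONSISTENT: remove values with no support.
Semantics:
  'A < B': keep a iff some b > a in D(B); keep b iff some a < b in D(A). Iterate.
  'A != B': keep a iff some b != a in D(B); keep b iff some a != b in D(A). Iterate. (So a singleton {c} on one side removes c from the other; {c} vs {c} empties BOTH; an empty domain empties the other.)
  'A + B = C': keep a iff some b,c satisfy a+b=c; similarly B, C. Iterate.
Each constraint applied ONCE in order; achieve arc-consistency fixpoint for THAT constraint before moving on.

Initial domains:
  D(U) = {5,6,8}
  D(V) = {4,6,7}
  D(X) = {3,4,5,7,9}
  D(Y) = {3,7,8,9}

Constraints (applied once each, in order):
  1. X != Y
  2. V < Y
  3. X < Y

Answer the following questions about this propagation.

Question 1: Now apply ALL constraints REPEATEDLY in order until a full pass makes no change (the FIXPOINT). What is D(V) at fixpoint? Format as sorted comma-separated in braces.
Answer: {4,6,7}

Derivation:
pass 0 (initial): D(V)={4,6,7}
pass 1: X {3,4,5,7,9}->{3,4,5,7}; Y {3,7,8,9}->{7,8,9}
pass 2: no change
Fixpoint after 2 passes: D(V) = {4,6,7}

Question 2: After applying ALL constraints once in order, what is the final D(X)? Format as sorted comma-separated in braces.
Constraint 1 (X != Y) on D(X)={3,4,5,7,9} D(Y)={3,7,8,9}: no change
Constraint 2 (V < Y) on D(V)={4,6,7} D(Y)={3,7,8,9}: Y {3,7,8,9}->{7,8,9}
Constraint 3 (X < Y) on D(X)={3,4,5,7,9} D(Y)={7,8,9}: X {3,4,5,7,9}->{3,4,5,7}
So after all 3 constraints: D(X) = {3,4,5,7}

Answer: {3,4,5,7}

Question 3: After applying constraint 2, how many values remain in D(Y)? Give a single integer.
Constraint 1 (X != Y) on D(X)={3,4,5,7,9} D(Y)={3,7,8,9}: no change
Constraint 2 (V < Y) on D(V)={4,6,7} D(Y)={3,7,8,9}: Y {3,7,8,9}->{7,8,9}
So after constraint 2: D(Y)={7,8,9}, size = 3

Answer: 3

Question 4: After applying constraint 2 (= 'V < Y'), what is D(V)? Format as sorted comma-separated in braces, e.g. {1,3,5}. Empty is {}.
Constraint 1 (X != Y) on D(X)={3,4,5,7,9} D(Y)={3,7,8,9}: no change
Constraint 2 (V < Y) on D(V)={4,6,7} D(Y)={3,7,8,9}: Y {3,7,8,9}->{7,8,9}
So after constraint 2: D(V) = {4,6,7}

Answer: {4,6,7}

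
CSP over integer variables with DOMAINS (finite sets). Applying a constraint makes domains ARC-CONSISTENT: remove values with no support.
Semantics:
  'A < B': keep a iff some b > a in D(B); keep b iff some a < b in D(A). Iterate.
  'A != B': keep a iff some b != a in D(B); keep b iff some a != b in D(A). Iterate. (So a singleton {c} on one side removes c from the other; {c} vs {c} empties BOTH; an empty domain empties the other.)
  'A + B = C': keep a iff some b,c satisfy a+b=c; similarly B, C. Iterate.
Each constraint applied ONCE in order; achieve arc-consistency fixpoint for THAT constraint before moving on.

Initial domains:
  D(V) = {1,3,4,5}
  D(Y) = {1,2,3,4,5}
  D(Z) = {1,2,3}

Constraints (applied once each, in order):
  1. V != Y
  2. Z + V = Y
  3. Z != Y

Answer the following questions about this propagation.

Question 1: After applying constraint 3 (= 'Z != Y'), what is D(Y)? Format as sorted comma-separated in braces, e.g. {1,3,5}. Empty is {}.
Answer: {2,3,4,5}

Derivation:
Constraint 1 (V != Y) on D(V)={1,3,4,5} D(Y)={1,2,3,4,5}: no change
Constraint 2 (Z + V = Y) on D(Z)={1,2,3} D(V)={1,3,4,5} D(Y)={1,2,3,4,5}: V {1,3,4,5}->{1,3,4}; Y {1,2,3,4,5}->{2,3,4,5}
Constraint 3 (Z != Y) on D(Z)={1,2,3} D(Y)={2,3,4,5}: no change
So after constraint 3: D(Y) = {2,3,4,5}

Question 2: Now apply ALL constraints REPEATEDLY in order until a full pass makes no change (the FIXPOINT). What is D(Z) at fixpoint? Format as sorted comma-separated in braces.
Answer: {1,2,3}

Derivation:
pass 0 (initial): D(Z)={1,2,3}
pass 1: V {1,3,4,5}->{1,3,4}; Y {1,2,3,4,5}->{2,3,4,5}
pass 2: no change
Fixpoint after 2 passes: D(Z) = {1,2,3}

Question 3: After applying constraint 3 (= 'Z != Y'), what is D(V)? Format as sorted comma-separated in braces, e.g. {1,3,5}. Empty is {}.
Constraint 1 (V != Y) on D(V)={1,3,4,5} D(Y)={1,2,3,4,5}: no change
Constraint 2 (Z + V = Y) on D(Z)={1,2,3} D(V)={1,3,4,5} D(Y)={1,2,3,4,5}: V {1,3,4,5}->{1,3,4}; Y {1,2,3,4,5}->{2,3,4,5}
Constraint 3 (Z != Y) on D(Z)={1,2,3} D(Y)={2,3,4,5}: no change
So after constraint 3: D(V) = {1,3,4}

Answer: {1,3,4}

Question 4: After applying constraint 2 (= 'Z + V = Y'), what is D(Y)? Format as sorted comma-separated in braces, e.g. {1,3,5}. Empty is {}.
Answer: {2,3,4,5}

Derivation:
Constraint 1 (V != Y) on D(V)={1,3,4,5} D(Y)={1,2,3,4,5}: no change
Constraint 2 (Z + V = Y) on D(Z)={1,2,3} D(V)={1,3,4,5} D(Y)={1,2,3,4,5}: V {1,3,4,5}->{1,3,4}; Y {1,2,3,4,5}->{2,3,4,5}
So after constraint 2: D(Y) = {2,3,4,5}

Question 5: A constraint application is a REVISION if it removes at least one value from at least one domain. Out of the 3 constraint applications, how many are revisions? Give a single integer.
Answer: 1

Derivation:
Constraint 1 (V != Y) on D(V)={1,3,4,5} D(Y)={1,2,3,4,5}: no change => not a revision
Constraint 2 (Z + V = Y) on D(Z)={1,2,3} D(V)={1,3,4,5} D(Y)={1,2,3,4,5}: V {1,3,4,5}->{1,3,4}; Y {1,2,3,4,5}->{2,3,4,5} => REVISION
Constraint 3 (Z != Y) on D(Z)={1,2,3} D(Y)={2,3,4,5}: no change => not a revision
Total revisions = 1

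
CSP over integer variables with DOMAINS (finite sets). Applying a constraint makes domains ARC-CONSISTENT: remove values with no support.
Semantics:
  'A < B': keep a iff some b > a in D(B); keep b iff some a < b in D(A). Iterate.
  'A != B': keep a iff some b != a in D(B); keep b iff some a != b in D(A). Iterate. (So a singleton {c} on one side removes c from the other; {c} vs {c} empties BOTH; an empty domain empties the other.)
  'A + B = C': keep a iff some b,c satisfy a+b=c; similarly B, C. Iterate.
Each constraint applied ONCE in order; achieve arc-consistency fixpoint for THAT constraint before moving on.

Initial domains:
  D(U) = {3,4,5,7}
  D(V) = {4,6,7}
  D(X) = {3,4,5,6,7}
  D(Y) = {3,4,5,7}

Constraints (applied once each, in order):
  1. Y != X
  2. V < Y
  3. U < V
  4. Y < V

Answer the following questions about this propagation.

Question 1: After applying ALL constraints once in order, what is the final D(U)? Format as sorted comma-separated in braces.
Constraint 1 (Y != X) on D(Y)={3,4,5,7} D(X)={3,4,5,6,7}: no change
Constraint 2 (V < Y) on D(V)={4,6,7} D(Y)={3,4,5,7}: V {4,6,7}->{4,6}; Y {3,4,5,7}->{5,7}
Constraint 3 (U < V) on D(U)={3,4,5,7} D(V)={4,6}: U {3,4,5,7}->{3,4,5}
Constraint 4 (Y < V) on D(Y)={5,7} D(V)={4,6}: Y {5,7}->{5}; V {4,6}->{6}
So after all 4 constraints: D(U) = {3,4,5}

Answer: {3,4,5}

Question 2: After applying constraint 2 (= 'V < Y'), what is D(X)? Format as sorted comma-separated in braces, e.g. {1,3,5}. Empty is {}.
Constraint 1 (Y != X) on D(Y)={3,4,5,7} D(X)={3,4,5,6,7}: no change
Constraint 2 (V < Y) on D(V)={4,6,7} D(Y)={3,4,5,7}: V {4,6,7}->{4,6}; Y {3,4,5,7}->{5,7}
So after constraint 2: D(X) = {3,4,5,6,7}

Answer: {3,4,5,6,7}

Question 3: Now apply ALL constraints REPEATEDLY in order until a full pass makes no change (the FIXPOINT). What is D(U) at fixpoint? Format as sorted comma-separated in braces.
Answer: {}

Derivation:
pass 0 (initial): D(U)={3,4,5,7}
pass 1: U {3,4,5,7}->{3,4,5}; V {4,6,7}->{6}; Y {3,4,5,7}->{5}
pass 2: U {3,4,5}->{}; V {6}->{}; X {3,4,5,6,7}->{3,4,6,7}; Y {5}->{}
pass 3: X {3,4,6,7}->{}
pass 4: no change
Fixpoint after 4 passes: D(U) = {}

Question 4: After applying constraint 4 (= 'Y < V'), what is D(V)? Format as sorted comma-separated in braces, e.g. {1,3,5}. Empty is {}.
Constraint 1 (Y != X) on D(Y)={3,4,5,7} D(X)={3,4,5,6,7}: no change
Constraint 2 (V < Y) on D(V)={4,6,7} D(Y)={3,4,5,7}: V {4,6,7}->{4,6}; Y {3,4,5,7}->{5,7}
Constraint 3 (U < V) on D(U)={3,4,5,7} D(V)={4,6}: U {3,4,5,7}->{3,4,5}
Constraint 4 (Y < V) on D(Y)={5,7} D(V)={4,6}: Y {5,7}->{5}; V {4,6}->{6}
So after constraint 4: D(V) = {6}

Answer: {6}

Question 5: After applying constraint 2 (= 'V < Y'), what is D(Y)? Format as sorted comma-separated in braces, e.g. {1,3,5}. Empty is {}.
Answer: {5,7}

Derivation:
Constraint 1 (Y != X) on D(Y)={3,4,5,7} D(X)={3,4,5,6,7}: no change
Constraint 2 (V < Y) on D(V)={4,6,7} D(Y)={3,4,5,7}: V {4,6,7}->{4,6}; Y {3,4,5,7}->{5,7}
So after constraint 2: D(Y) = {5,7}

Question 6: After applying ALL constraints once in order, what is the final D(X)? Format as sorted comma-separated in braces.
Constraint 1 (Y != X) on D(Y)={3,4,5,7} D(X)={3,4,5,6,7}: no change
Constraint 2 (V < Y) on D(V)={4,6,7} D(Y)={3,4,5,7}: V {4,6,7}->{4,6}; Y {3,4,5,7}->{5,7}
Constraint 3 (U < V) on D(U)={3,4,5,7} D(V)={4,6}: U {3,4,5,7}->{3,4,5}
Constraint 4 (Y < V) on D(Y)={5,7} D(V)={4,6}: Y {5,7}->{5}; V {4,6}->{6}
So after all 4 constraints: D(X) = {3,4,5,6,7}

Answer: {3,4,5,6,7}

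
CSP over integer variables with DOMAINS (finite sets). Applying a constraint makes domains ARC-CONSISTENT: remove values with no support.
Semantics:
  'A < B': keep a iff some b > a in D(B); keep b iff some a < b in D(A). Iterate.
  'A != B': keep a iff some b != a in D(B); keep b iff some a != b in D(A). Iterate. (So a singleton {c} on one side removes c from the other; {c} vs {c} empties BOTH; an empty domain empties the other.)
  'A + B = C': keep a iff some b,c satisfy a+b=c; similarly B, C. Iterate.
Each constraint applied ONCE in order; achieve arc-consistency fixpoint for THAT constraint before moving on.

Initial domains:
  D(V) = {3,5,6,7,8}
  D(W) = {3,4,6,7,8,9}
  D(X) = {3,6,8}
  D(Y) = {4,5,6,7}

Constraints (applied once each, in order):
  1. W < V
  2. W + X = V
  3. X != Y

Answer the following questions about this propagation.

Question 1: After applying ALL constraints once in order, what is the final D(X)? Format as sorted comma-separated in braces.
Answer: {3}

Derivation:
Constraint 1 (W < V) on D(W)={3,4,6,7,8,9} D(V)={3,5,6,7,8}: W {3,4,6,7,8,9}->{3,4,6,7}; V {3,5,6,7,8}->{5,6,7,8}
Constraint 2 (W + X = V) on D(W)={3,4,6,7} D(X)={3,6,8} D(V)={5,6,7,8}: W {3,4,6,7}->{3,4}; X {3,6,8}->{3}; V {5,6,7,8}->{6,7}
Constraint 3 (X != Y) on D(X)={3} D(Y)={4,5,6,7}: no change
So after all 3 constraints: D(X) = {3}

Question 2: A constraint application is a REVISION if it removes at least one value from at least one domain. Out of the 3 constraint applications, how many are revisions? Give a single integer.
Answer: 2

Derivation:
Constraint 1 (W < V) on D(W)={3,4,6,7,8,9} D(V)={3,5,6,7,8}: W {3,4,6,7,8,9}->{3,4,6,7}; V {3,5,6,7,8}->{5,6,7,8} => REVISION
Constraint 2 (W + X = V) on D(W)={3,4,6,7} D(X)={3,6,8} D(V)={5,6,7,8}: W {3,4,6,7}->{3,4}; X {3,6,8}->{3}; V {5,6,7,8}->{6,7} => REVISION
Constraint 3 (X != Y) on D(X)={3} D(Y)={4,5,6,7}: no change => not a revision
Total revisions = 2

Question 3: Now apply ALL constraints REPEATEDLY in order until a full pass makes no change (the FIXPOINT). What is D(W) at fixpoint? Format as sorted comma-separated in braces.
Answer: {3,4}

Derivation:
pass 0 (initial): D(W)={3,4,6,7,8,9}
pass 1: V {3,5,6,7,8}->{6,7}; W {3,4,6,7,8,9}->{3,4}; X {3,6,8}->{3}
pass 2: no change
Fixpoint after 2 passes: D(W) = {3,4}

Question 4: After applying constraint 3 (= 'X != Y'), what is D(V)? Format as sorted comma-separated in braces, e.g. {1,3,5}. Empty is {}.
Answer: {6,7}

Derivation:
Constraint 1 (W < V) on D(W)={3,4,6,7,8,9} D(V)={3,5,6,7,8}: W {3,4,6,7,8,9}->{3,4,6,7}; V {3,5,6,7,8}->{5,6,7,8}
Constraint 2 (W + X = V) on D(W)={3,4,6,7} D(X)={3,6,8} D(V)={5,6,7,8}: W {3,4,6,7}->{3,4}; X {3,6,8}->{3}; V {5,6,7,8}->{6,7}
Constraint 3 (X != Y) on D(X)={3} D(Y)={4,5,6,7}: no change
So after constraint 3: D(V) = {6,7}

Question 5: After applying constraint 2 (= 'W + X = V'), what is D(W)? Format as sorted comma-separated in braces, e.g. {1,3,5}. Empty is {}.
Constraint 1 (W < V) on D(W)={3,4,6,7,8,9} D(V)={3,5,6,7,8}: W {3,4,6,7,8,9}->{3,4,6,7}; V {3,5,6,7,8}->{5,6,7,8}
Constraint 2 (W + X = V) on D(W)={3,4,6,7} D(X)={3,6,8} D(V)={5,6,7,8}: W {3,4,6,7}->{3,4}; X {3,6,8}->{3}; V {5,6,7,8}->{6,7}
So after constraint 2: D(W) = {3,4}

Answer: {3,4}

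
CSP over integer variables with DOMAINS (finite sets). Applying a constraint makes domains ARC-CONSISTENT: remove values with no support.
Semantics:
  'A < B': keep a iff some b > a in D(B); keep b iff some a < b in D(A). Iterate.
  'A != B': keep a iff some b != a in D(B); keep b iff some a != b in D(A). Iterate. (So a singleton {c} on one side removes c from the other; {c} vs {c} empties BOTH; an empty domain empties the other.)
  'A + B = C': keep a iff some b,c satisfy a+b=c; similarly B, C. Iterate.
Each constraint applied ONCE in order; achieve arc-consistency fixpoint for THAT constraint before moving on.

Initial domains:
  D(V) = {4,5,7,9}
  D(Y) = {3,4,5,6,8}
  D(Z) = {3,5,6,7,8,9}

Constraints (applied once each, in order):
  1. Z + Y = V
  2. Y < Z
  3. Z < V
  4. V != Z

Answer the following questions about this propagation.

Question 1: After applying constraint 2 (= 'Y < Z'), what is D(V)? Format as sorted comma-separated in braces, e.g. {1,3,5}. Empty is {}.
Answer: {7,9}

Derivation:
Constraint 1 (Z + Y = V) on D(Z)={3,5,6,7,8,9} D(Y)={3,4,5,6,8} D(V)={4,5,7,9}: Z {3,5,6,7,8,9}->{3,5,6}; Y {3,4,5,6,8}->{3,4,6}; V {4,5,7,9}->{7,9}
Constraint 2 (Y < Z) on D(Y)={3,4,6} D(Z)={3,5,6}: Y {3,4,6}->{3,4}; Z {3,5,6}->{5,6}
So after constraint 2: D(V) = {7,9}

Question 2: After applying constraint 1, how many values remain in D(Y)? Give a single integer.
Constraint 1 (Z + Y = V) on D(Z)={3,5,6,7,8,9} D(Y)={3,4,5,6,8} D(V)={4,5,7,9}: Z {3,5,6,7,8,9}->{3,5,6}; Y {3,4,5,6,8}->{3,4,6}; V {4,5,7,9}->{7,9}
So after constraint 1: D(Y)={3,4,6}, size = 3

Answer: 3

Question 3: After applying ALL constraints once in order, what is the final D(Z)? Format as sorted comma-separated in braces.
Answer: {5,6}

Derivation:
Constraint 1 (Z + Y = V) on D(Z)={3,5,6,7,8,9} D(Y)={3,4,5,6,8} D(V)={4,5,7,9}: Z {3,5,6,7,8,9}->{3,5,6}; Y {3,4,5,6,8}->{3,4,6}; V {4,5,7,9}->{7,9}
Constraint 2 (Y < Z) on D(Y)={3,4,6} D(Z)={3,5,6}: Y {3,4,6}->{3,4}; Z {3,5,6}->{5,6}
Constraint 3 (Z < V) on D(Z)={5,6} D(V)={7,9}: no change
Constraint 4 (V != Z) on D(V)={7,9} D(Z)={5,6}: no change
So after all 4 constraints: D(Z) = {5,6}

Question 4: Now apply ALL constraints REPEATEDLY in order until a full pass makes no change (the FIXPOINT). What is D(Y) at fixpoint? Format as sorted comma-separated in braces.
pass 0 (initial): D(Y)={3,4,5,6,8}
pass 1: V {4,5,7,9}->{7,9}; Y {3,4,5,6,8}->{3,4}; Z {3,5,6,7,8,9}->{5,6}
pass 2: V {7,9}->{9}
pass 3: no change
Fixpoint after 3 passes: D(Y) = {3,4}

Answer: {3,4}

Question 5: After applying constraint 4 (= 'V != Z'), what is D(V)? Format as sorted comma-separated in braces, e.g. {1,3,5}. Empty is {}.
Answer: {7,9}

Derivation:
Constraint 1 (Z + Y = V) on D(Z)={3,5,6,7,8,9} D(Y)={3,4,5,6,8} D(V)={4,5,7,9}: Z {3,5,6,7,8,9}->{3,5,6}; Y {3,4,5,6,8}->{3,4,6}; V {4,5,7,9}->{7,9}
Constraint 2 (Y < Z) on D(Y)={3,4,6} D(Z)={3,5,6}: Y {3,4,6}->{3,4}; Z {3,5,6}->{5,6}
Constraint 3 (Z < V) on D(Z)={5,6} D(V)={7,9}: no change
Constraint 4 (V != Z) on D(V)={7,9} D(Z)={5,6}: no change
So after constraint 4: D(V) = {7,9}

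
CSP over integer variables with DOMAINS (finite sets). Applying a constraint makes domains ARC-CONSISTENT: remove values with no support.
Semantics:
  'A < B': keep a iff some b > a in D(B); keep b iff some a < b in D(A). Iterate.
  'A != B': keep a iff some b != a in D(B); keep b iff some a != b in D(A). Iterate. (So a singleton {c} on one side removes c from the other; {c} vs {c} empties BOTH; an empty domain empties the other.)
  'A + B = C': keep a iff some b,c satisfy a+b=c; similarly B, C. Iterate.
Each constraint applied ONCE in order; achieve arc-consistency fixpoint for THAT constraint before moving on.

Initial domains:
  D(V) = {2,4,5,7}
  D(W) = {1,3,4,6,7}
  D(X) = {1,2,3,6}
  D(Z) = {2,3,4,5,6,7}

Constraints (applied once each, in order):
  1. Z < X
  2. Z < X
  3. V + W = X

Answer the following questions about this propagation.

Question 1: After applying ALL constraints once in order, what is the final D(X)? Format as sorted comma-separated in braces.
Answer: {3,6}

Derivation:
Constraint 1 (Z < X) on D(Z)={2,3,4,5,6,7} D(X)={1,2,3,6}: Z {2,3,4,5,6,7}->{2,3,4,5}; X {1,2,3,6}->{3,6}
Constraint 2 (Z < X) on D(Z)={2,3,4,5} D(X)={3,6}: no change
Constraint 3 (V + W = X) on D(V)={2,4,5,7} D(W)={1,3,4,6,7} D(X)={3,6}: V {2,4,5,7}->{2,5}; W {1,3,4,6,7}->{1,4}
So after all 3 constraints: D(X) = {3,6}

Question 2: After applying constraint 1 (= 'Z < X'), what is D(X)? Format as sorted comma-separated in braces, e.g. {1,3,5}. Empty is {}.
Answer: {3,6}

Derivation:
Constraint 1 (Z < X) on D(Z)={2,3,4,5,6,7} D(X)={1,2,3,6}: Z {2,3,4,5,6,7}->{2,3,4,5}; X {1,2,3,6}->{3,6}
So after constraint 1: D(X) = {3,6}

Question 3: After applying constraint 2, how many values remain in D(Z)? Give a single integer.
Answer: 4

Derivation:
Constraint 1 (Z < X) on D(Z)={2,3,4,5,6,7} D(X)={1,2,3,6}: Z {2,3,4,5,6,7}->{2,3,4,5}; X {1,2,3,6}->{3,6}
Constraint 2 (Z < X) on D(Z)={2,3,4,5} D(X)={3,6}: no change
So after constraint 2: D(Z)={2,3,4,5}, size = 4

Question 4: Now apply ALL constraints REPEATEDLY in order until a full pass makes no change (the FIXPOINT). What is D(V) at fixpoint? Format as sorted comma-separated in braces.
Answer: {2,5}

Derivation:
pass 0 (initial): D(V)={2,4,5,7}
pass 1: V {2,4,5,7}->{2,5}; W {1,3,4,6,7}->{1,4}; X {1,2,3,6}->{3,6}; Z {2,3,4,5,6,7}->{2,3,4,5}
pass 2: no change
Fixpoint after 2 passes: D(V) = {2,5}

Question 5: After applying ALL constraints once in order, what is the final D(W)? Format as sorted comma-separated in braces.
Answer: {1,4}

Derivation:
Constraint 1 (Z < X) on D(Z)={2,3,4,5,6,7} D(X)={1,2,3,6}: Z {2,3,4,5,6,7}->{2,3,4,5}; X {1,2,3,6}->{3,6}
Constraint 2 (Z < X) on D(Z)={2,3,4,5} D(X)={3,6}: no change
Constraint 3 (V + W = X) on D(V)={2,4,5,7} D(W)={1,3,4,6,7} D(X)={3,6}: V {2,4,5,7}->{2,5}; W {1,3,4,6,7}->{1,4}
So after all 3 constraints: D(W) = {1,4}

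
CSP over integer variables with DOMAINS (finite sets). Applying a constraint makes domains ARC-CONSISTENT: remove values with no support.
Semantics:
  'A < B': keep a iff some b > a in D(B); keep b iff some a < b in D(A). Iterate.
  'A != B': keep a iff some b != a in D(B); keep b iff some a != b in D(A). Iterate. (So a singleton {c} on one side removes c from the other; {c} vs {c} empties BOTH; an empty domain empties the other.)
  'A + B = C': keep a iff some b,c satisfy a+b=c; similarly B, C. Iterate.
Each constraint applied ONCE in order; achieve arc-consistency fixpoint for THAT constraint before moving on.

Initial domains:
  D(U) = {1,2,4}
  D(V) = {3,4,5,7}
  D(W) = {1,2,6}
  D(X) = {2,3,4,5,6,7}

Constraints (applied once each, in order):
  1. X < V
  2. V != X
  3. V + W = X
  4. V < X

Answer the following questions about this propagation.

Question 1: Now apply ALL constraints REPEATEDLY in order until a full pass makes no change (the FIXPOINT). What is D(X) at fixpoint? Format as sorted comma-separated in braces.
Answer: {}

Derivation:
pass 0 (initial): D(X)={2,3,4,5,6,7}
pass 1: V {3,4,5,7}->{3,4,5}; W {1,2,6}->{1,2}; X {2,3,4,5,6,7}->{4,5,6}
pass 2: V {3,4,5}->{}; W {1,2}->{}; X {4,5,6}->{}
pass 3: no change
Fixpoint after 3 passes: D(X) = {}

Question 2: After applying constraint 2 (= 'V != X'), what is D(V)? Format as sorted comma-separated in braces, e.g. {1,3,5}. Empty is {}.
Answer: {3,4,5,7}

Derivation:
Constraint 1 (X < V) on D(X)={2,3,4,5,6,7} D(V)={3,4,5,7}: X {2,3,4,5,6,7}->{2,3,4,5,6}
Constraint 2 (V != X) on D(V)={3,4,5,7} D(X)={2,3,4,5,6}: no change
So after constraint 2: D(V) = {3,4,5,7}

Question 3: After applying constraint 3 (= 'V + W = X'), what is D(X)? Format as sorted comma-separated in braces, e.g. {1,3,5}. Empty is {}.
Answer: {4,5,6}

Derivation:
Constraint 1 (X < V) on D(X)={2,3,4,5,6,7} D(V)={3,4,5,7}: X {2,3,4,5,6,7}->{2,3,4,5,6}
Constraint 2 (V != X) on D(V)={3,4,5,7} D(X)={2,3,4,5,6}: no change
Constraint 3 (V + W = X) on D(V)={3,4,5,7} D(W)={1,2,6} D(X)={2,3,4,5,6}: V {3,4,5,7}->{3,4,5}; W {1,2,6}->{1,2}; X {2,3,4,5,6}->{4,5,6}
So after constraint 3: D(X) = {4,5,6}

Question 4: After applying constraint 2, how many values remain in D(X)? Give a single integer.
Constraint 1 (X < V) on D(X)={2,3,4,5,6,7} D(V)={3,4,5,7}: X {2,3,4,5,6,7}->{2,3,4,5,6}
Constraint 2 (V != X) on D(V)={3,4,5,7} D(X)={2,3,4,5,6}: no change
So after constraint 2: D(X)={2,3,4,5,6}, size = 5

Answer: 5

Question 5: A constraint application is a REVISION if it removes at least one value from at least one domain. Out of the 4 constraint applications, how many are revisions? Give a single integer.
Constraint 1 (X < V) on D(X)={2,3,4,5,6,7} D(V)={3,4,5,7}: X {2,3,4,5,6,7}->{2,3,4,5,6} => REVISION
Constraint 2 (V != X) on D(V)={3,4,5,7} D(X)={2,3,4,5,6}: no change => not a revision
Constraint 3 (V + W = X) on D(V)={3,4,5,7} D(W)={1,2,6} D(X)={2,3,4,5,6}: V {3,4,5,7}->{3,4,5}; W {1,2,6}->{1,2}; X {2,3,4,5,6}->{4,5,6} => REVISION
Constraint 4 (V < X) on D(V)={3,4,5} D(X)={4,5,6}: no change => not a revision
Total revisions = 2

Answer: 2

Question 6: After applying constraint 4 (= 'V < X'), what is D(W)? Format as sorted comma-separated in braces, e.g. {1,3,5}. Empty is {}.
Answer: {1,2}

Derivation:
Constraint 1 (X < V) on D(X)={2,3,4,5,6,7} D(V)={3,4,5,7}: X {2,3,4,5,6,7}->{2,3,4,5,6}
Constraint 2 (V != X) on D(V)={3,4,5,7} D(X)={2,3,4,5,6}: no change
Constraint 3 (V + W = X) on D(V)={3,4,5,7} D(W)={1,2,6} D(X)={2,3,4,5,6}: V {3,4,5,7}->{3,4,5}; W {1,2,6}->{1,2}; X {2,3,4,5,6}->{4,5,6}
Constraint 4 (V < X) on D(V)={3,4,5} D(X)={4,5,6}: no change
So after constraint 4: D(W) = {1,2}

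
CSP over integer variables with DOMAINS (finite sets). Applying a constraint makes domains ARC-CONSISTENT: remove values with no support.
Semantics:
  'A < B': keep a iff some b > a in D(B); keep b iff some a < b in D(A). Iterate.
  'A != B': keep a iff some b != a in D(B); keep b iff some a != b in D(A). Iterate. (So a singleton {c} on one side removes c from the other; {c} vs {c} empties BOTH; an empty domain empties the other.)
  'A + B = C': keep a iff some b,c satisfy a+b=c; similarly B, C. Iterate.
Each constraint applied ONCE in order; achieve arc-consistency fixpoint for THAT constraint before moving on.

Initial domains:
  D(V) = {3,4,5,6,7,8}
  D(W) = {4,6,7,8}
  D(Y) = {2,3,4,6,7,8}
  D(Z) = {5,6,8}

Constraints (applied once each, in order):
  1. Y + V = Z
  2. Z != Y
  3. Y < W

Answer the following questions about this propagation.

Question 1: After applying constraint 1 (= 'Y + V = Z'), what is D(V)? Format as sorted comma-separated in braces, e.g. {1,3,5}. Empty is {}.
Answer: {3,4,5,6}

Derivation:
Constraint 1 (Y + V = Z) on D(Y)={2,3,4,6,7,8} D(V)={3,4,5,6,7,8} D(Z)={5,6,8}: Y {2,3,4,6,7,8}->{2,3,4}; V {3,4,5,6,7,8}->{3,4,5,6}
So after constraint 1: D(V) = {3,4,5,6}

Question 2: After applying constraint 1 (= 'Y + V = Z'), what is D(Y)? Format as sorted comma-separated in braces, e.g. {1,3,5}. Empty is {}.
Answer: {2,3,4}

Derivation:
Constraint 1 (Y + V = Z) on D(Y)={2,3,4,6,7,8} D(V)={3,4,5,6,7,8} D(Z)={5,6,8}: Y {2,3,4,6,7,8}->{2,3,4}; V {3,4,5,6,7,8}->{3,4,5,6}
So after constraint 1: D(Y) = {2,3,4}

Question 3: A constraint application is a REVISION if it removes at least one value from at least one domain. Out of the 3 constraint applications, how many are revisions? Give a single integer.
Constraint 1 (Y + V = Z) on D(Y)={2,3,4,6,7,8} D(V)={3,4,5,6,7,8} D(Z)={5,6,8}: Y {2,3,4,6,7,8}->{2,3,4}; V {3,4,5,6,7,8}->{3,4,5,6} => REVISION
Constraint 2 (Z != Y) on D(Z)={5,6,8} D(Y)={2,3,4}: no change => not a revision
Constraint 3 (Y < W) on D(Y)={2,3,4} D(W)={4,6,7,8}: no change => not a revision
Total revisions = 1

Answer: 1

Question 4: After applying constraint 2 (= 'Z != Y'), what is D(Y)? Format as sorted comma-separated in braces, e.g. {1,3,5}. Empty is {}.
Constraint 1 (Y + V = Z) on D(Y)={2,3,4,6,7,8} D(V)={3,4,5,6,7,8} D(Z)={5,6,8}: Y {2,3,4,6,7,8}->{2,3,4}; V {3,4,5,6,7,8}->{3,4,5,6}
Constraint 2 (Z != Y) on D(Z)={5,6,8} D(Y)={2,3,4}: no change
So after constraint 2: D(Y) = {2,3,4}

Answer: {2,3,4}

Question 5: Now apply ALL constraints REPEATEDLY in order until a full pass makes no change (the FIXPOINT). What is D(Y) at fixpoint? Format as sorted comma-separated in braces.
pass 0 (initial): D(Y)={2,3,4,6,7,8}
pass 1: V {3,4,5,6,7,8}->{3,4,5,6}; Y {2,3,4,6,7,8}->{2,3,4}
pass 2: no change
Fixpoint after 2 passes: D(Y) = {2,3,4}

Answer: {2,3,4}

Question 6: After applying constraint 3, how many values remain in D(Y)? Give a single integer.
Constraint 1 (Y + V = Z) on D(Y)={2,3,4,6,7,8} D(V)={3,4,5,6,7,8} D(Z)={5,6,8}: Y {2,3,4,6,7,8}->{2,3,4}; V {3,4,5,6,7,8}->{3,4,5,6}
Constraint 2 (Z != Y) on D(Z)={5,6,8} D(Y)={2,3,4}: no change
Constraint 3 (Y < W) on D(Y)={2,3,4} D(W)={4,6,7,8}: no change
So after constraint 3: D(Y)={2,3,4}, size = 3

Answer: 3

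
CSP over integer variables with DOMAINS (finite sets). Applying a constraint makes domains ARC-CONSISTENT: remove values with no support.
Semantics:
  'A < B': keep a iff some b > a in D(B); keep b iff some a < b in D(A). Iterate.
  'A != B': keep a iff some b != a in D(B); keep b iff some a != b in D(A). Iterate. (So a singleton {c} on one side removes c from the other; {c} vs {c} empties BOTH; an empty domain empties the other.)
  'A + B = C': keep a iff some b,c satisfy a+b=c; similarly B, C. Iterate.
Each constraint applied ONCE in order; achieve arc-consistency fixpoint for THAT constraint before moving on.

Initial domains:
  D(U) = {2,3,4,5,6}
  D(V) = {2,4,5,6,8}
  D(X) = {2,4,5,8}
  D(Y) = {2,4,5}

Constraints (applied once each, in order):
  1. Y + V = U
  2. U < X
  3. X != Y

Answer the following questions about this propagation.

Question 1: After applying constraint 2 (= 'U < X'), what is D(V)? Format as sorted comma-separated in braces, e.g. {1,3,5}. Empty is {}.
Constraint 1 (Y + V = U) on D(Y)={2,4,5} D(V)={2,4,5,6,8} D(U)={2,3,4,5,6}: Y {2,4,5}->{2,4}; V {2,4,5,6,8}->{2,4}; U {2,3,4,5,6}->{4,6}
Constraint 2 (U < X) on D(U)={4,6} D(X)={2,4,5,8}: X {2,4,5,8}->{5,8}
So after constraint 2: D(V) = {2,4}

Answer: {2,4}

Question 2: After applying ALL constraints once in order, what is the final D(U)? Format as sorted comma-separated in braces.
Answer: {4,6}

Derivation:
Constraint 1 (Y + V = U) on D(Y)={2,4,5} D(V)={2,4,5,6,8} D(U)={2,3,4,5,6}: Y {2,4,5}->{2,4}; V {2,4,5,6,8}->{2,4}; U {2,3,4,5,6}->{4,6}
Constraint 2 (U < X) on D(U)={4,6} D(X)={2,4,5,8}: X {2,4,5,8}->{5,8}
Constraint 3 (X != Y) on D(X)={5,8} D(Y)={2,4}: no change
So after all 3 constraints: D(U) = {4,6}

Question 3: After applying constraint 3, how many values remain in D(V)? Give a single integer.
Answer: 2

Derivation:
Constraint 1 (Y + V = U) on D(Y)={2,4,5} D(V)={2,4,5,6,8} D(U)={2,3,4,5,6}: Y {2,4,5}->{2,4}; V {2,4,5,6,8}->{2,4}; U {2,3,4,5,6}->{4,6}
Constraint 2 (U < X) on D(U)={4,6} D(X)={2,4,5,8}: X {2,4,5,8}->{5,8}
Constraint 3 (X != Y) on D(X)={5,8} D(Y)={2,4}: no change
So after constraint 3: D(V)={2,4}, size = 2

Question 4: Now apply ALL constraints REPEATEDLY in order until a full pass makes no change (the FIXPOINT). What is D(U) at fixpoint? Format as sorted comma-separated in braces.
Answer: {4,6}

Derivation:
pass 0 (initial): D(U)={2,3,4,5,6}
pass 1: U {2,3,4,5,6}->{4,6}; V {2,4,5,6,8}->{2,4}; X {2,4,5,8}->{5,8}; Y {2,4,5}->{2,4}
pass 2: no change
Fixpoint after 2 passes: D(U) = {4,6}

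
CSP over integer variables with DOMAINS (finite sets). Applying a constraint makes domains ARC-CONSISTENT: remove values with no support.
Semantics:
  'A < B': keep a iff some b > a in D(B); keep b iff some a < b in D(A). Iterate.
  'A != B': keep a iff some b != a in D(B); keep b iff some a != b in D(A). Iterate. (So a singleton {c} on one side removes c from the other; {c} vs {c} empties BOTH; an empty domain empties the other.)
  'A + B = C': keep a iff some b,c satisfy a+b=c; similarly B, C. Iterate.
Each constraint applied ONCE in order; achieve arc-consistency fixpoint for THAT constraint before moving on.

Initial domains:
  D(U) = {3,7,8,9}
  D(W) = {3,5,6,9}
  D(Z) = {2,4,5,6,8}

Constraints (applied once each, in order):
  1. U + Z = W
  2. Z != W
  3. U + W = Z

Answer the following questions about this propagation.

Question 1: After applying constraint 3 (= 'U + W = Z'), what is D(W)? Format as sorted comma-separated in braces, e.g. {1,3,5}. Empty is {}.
Constraint 1 (U + Z = W) on D(U)={3,7,8,9} D(Z)={2,4,5,6,8} D(W)={3,5,6,9}: U {3,7,8,9}->{3,7}; Z {2,4,5,6,8}->{2,6}; W {3,5,6,9}->{5,9}
Constraint 2 (Z != W) on D(Z)={2,6} D(W)={5,9}: no change
Constraint 3 (U + W = Z) on D(U)={3,7} D(W)={5,9} D(Z)={2,6}: U {3,7}->{}; W {5,9}->{}; Z {2,6}->{}
So after constraint 3: D(W) = {}

Answer: {}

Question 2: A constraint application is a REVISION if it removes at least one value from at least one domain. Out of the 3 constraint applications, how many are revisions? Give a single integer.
Answer: 2

Derivation:
Constraint 1 (U + Z = W) on D(U)={3,7,8,9} D(Z)={2,4,5,6,8} D(W)={3,5,6,9}: U {3,7,8,9}->{3,7}; Z {2,4,5,6,8}->{2,6}; W {3,5,6,9}->{5,9} => REVISION
Constraint 2 (Z != W) on D(Z)={2,6} D(W)={5,9}: no change => not a revision
Constraint 3 (U + W = Z) on D(U)={3,7} D(W)={5,9} D(Z)={2,6}: U {3,7}->{}; W {5,9}->{}; Z {2,6}->{} => REVISION
Total revisions = 2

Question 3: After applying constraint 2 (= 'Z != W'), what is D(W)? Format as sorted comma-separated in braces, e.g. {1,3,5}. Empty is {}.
Answer: {5,9}

Derivation:
Constraint 1 (U + Z = W) on D(U)={3,7,8,9} D(Z)={2,4,5,6,8} D(W)={3,5,6,9}: U {3,7,8,9}->{3,7}; Z {2,4,5,6,8}->{2,6}; W {3,5,6,9}->{5,9}
Constraint 2 (Z != W) on D(Z)={2,6} D(W)={5,9}: no change
So after constraint 2: D(W) = {5,9}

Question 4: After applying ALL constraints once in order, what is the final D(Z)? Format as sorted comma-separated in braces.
Constraint 1 (U + Z = W) on D(U)={3,7,8,9} D(Z)={2,4,5,6,8} D(W)={3,5,6,9}: U {3,7,8,9}->{3,7}; Z {2,4,5,6,8}->{2,6}; W {3,5,6,9}->{5,9}
Constraint 2 (Z != W) on D(Z)={2,6} D(W)={5,9}: no change
Constraint 3 (U + W = Z) on D(U)={3,7} D(W)={5,9} D(Z)={2,6}: U {3,7}->{}; W {5,9}->{}; Z {2,6}->{}
So after all 3 constraints: D(Z) = {}

Answer: {}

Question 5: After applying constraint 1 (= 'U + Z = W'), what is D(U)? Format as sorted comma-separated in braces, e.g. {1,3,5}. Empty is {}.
Constraint 1 (U + Z = W) on D(U)={3,7,8,9} D(Z)={2,4,5,6,8} D(W)={3,5,6,9}: U {3,7,8,9}->{3,7}; Z {2,4,5,6,8}->{2,6}; W {3,5,6,9}->{5,9}
So after constraint 1: D(U) = {3,7}

Answer: {3,7}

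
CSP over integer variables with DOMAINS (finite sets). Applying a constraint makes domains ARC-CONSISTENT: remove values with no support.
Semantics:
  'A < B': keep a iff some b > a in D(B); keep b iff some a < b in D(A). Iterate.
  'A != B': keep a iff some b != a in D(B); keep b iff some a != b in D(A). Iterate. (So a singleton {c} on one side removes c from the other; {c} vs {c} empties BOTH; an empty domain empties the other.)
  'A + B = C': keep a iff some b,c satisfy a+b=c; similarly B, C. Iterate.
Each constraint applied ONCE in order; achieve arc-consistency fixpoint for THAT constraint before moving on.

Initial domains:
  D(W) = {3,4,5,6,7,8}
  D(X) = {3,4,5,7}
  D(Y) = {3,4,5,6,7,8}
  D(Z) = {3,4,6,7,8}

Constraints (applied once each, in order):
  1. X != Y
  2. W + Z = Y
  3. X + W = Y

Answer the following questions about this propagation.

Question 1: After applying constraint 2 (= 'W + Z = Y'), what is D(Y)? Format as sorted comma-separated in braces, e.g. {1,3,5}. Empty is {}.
Answer: {6,7,8}

Derivation:
Constraint 1 (X != Y) on D(X)={3,4,5,7} D(Y)={3,4,5,6,7,8}: no change
Constraint 2 (W + Z = Y) on D(W)={3,4,5,6,7,8} D(Z)={3,4,6,7,8} D(Y)={3,4,5,6,7,8}: W {3,4,5,6,7,8}->{3,4,5}; Z {3,4,6,7,8}->{3,4}; Y {3,4,5,6,7,8}->{6,7,8}
So after constraint 2: D(Y) = {6,7,8}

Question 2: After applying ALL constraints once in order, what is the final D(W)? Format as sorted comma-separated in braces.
Answer: {3,4,5}

Derivation:
Constraint 1 (X != Y) on D(X)={3,4,5,7} D(Y)={3,4,5,6,7,8}: no change
Constraint 2 (W + Z = Y) on D(W)={3,4,5,6,7,8} D(Z)={3,4,6,7,8} D(Y)={3,4,5,6,7,8}: W {3,4,5,6,7,8}->{3,4,5}; Z {3,4,6,7,8}->{3,4}; Y {3,4,5,6,7,8}->{6,7,8}
Constraint 3 (X + W = Y) on D(X)={3,4,5,7} D(W)={3,4,5} D(Y)={6,7,8}: X {3,4,5,7}->{3,4,5}
So after all 3 constraints: D(W) = {3,4,5}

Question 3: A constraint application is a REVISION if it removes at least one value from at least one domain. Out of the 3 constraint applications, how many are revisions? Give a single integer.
Constraint 1 (X != Y) on D(X)={3,4,5,7} D(Y)={3,4,5,6,7,8}: no change => not a revision
Constraint 2 (W + Z = Y) on D(W)={3,4,5,6,7,8} D(Z)={3,4,6,7,8} D(Y)={3,4,5,6,7,8}: W {3,4,5,6,7,8}->{3,4,5}; Z {3,4,6,7,8}->{3,4}; Y {3,4,5,6,7,8}->{6,7,8} => REVISION
Constraint 3 (X + W = Y) on D(X)={3,4,5,7} D(W)={3,4,5} D(Y)={6,7,8}: X {3,4,5,7}->{3,4,5} => REVISION
Total revisions = 2

Answer: 2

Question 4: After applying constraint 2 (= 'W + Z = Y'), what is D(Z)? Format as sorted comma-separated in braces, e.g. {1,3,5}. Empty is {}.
Answer: {3,4}

Derivation:
Constraint 1 (X != Y) on D(X)={3,4,5,7} D(Y)={3,4,5,6,7,8}: no change
Constraint 2 (W + Z = Y) on D(W)={3,4,5,6,7,8} D(Z)={3,4,6,7,8} D(Y)={3,4,5,6,7,8}: W {3,4,5,6,7,8}->{3,4,5}; Z {3,4,6,7,8}->{3,4}; Y {3,4,5,6,7,8}->{6,7,8}
So after constraint 2: D(Z) = {3,4}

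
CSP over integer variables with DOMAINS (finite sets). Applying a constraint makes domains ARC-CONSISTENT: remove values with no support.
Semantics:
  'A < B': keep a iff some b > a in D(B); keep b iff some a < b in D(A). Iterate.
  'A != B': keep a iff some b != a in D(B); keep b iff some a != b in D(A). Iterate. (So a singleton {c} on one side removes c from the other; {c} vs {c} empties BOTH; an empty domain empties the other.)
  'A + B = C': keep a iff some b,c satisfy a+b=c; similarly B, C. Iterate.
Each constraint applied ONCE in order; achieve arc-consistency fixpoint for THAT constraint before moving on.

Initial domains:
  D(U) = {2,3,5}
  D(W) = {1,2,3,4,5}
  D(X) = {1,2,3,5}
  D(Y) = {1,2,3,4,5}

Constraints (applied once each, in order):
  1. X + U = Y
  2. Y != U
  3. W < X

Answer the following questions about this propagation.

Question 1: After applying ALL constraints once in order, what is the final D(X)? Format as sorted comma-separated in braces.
Answer: {2,3}

Derivation:
Constraint 1 (X + U = Y) on D(X)={1,2,3,5} D(U)={2,3,5} D(Y)={1,2,3,4,5}: X {1,2,3,5}->{1,2,3}; U {2,3,5}->{2,3}; Y {1,2,3,4,5}->{3,4,5}
Constraint 2 (Y != U) on D(Y)={3,4,5} D(U)={2,3}: no change
Constraint 3 (W < X) on D(W)={1,2,3,4,5} D(X)={1,2,3}: W {1,2,3,4,5}->{1,2}; X {1,2,3}->{2,3}
So after all 3 constraints: D(X) = {2,3}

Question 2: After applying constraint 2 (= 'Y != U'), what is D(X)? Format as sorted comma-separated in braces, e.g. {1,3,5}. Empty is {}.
Constraint 1 (X + U = Y) on D(X)={1,2,3,5} D(U)={2,3,5} D(Y)={1,2,3,4,5}: X {1,2,3,5}->{1,2,3}; U {2,3,5}->{2,3}; Y {1,2,3,4,5}->{3,4,5}
Constraint 2 (Y != U) on D(Y)={3,4,5} D(U)={2,3}: no change
So after constraint 2: D(X) = {1,2,3}

Answer: {1,2,3}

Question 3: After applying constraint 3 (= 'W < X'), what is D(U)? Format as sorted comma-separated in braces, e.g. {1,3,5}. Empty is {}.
Answer: {2,3}

Derivation:
Constraint 1 (X + U = Y) on D(X)={1,2,3,5} D(U)={2,3,5} D(Y)={1,2,3,4,5}: X {1,2,3,5}->{1,2,3}; U {2,3,5}->{2,3}; Y {1,2,3,4,5}->{3,4,5}
Constraint 2 (Y != U) on D(Y)={3,4,5} D(U)={2,3}: no change
Constraint 3 (W < X) on D(W)={1,2,3,4,5} D(X)={1,2,3}: W {1,2,3,4,5}->{1,2}; X {1,2,3}->{2,3}
So after constraint 3: D(U) = {2,3}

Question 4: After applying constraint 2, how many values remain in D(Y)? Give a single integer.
Constraint 1 (X + U = Y) on D(X)={1,2,3,5} D(U)={2,3,5} D(Y)={1,2,3,4,5}: X {1,2,3,5}->{1,2,3}; U {2,3,5}->{2,3}; Y {1,2,3,4,5}->{3,4,5}
Constraint 2 (Y != U) on D(Y)={3,4,5} D(U)={2,3}: no change
So after constraint 2: D(Y)={3,4,5}, size = 3

Answer: 3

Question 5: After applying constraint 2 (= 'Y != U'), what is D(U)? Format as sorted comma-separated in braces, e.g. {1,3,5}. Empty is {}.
Answer: {2,3}

Derivation:
Constraint 1 (X + U = Y) on D(X)={1,2,3,5} D(U)={2,3,5} D(Y)={1,2,3,4,5}: X {1,2,3,5}->{1,2,3}; U {2,3,5}->{2,3}; Y {1,2,3,4,5}->{3,4,5}
Constraint 2 (Y != U) on D(Y)={3,4,5} D(U)={2,3}: no change
So after constraint 2: D(U) = {2,3}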